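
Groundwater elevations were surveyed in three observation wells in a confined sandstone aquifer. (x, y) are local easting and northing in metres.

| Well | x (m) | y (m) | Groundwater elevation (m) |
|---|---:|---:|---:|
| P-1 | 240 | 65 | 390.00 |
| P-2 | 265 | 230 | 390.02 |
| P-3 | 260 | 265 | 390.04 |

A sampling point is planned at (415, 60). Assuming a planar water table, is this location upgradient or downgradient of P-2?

downgradient

Taking P-1 as reference: P-2−P-1 = (25, 165, +0.02); P-3−P-1 = (20, 200, +0.04).
Solve a·Δx + b·Δy = Δh: det = 25·200 − 20·165 = 1700.
∂h/∂x = [(+0.02)·200 − (+0.04)·165] / 1700 = -0.001529
∂h/∂y = [25·(+0.04) − 20·(+0.02)] / 1700 = +0.0003529
Head at (415, 60) = 390.00 + (-0.001529)·(175) + (+0.0003529)·(-5) = 389.73 m.
That is lower than the 390.02 m at P-2, so the point is downgradient.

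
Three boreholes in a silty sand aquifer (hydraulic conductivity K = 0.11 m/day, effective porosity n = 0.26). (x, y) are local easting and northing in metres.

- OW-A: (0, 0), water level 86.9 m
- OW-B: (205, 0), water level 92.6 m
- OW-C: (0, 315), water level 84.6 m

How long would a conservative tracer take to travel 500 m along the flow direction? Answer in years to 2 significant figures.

110 years

∂h/∂x = (92.6 − 86.9) / (205 − 0) = +0.02780
∂h/∂y = (84.6 − 86.9) / (315 − 0) = -0.007302
|∇h| = √(0.02780² + -0.007302²) = 0.02874
Seepage velocity v = K·i/n = 0.11 × 0.02874 / 0.26 = 0.01216 m/day.
t = 500 / 0.01216 = 4.112e+04 days = 113 years.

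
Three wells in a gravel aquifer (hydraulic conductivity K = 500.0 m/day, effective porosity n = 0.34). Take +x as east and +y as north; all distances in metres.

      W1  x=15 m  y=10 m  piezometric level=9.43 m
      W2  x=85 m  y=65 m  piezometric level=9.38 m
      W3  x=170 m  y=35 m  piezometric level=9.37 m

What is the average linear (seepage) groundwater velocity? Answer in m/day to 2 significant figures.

0.89 m/day

Taking W1 as reference: W2−W1 = (70, 55, -0.05); W3−W1 = (155, 25, -0.06).
Determinant of the coordinate differences = 70·25 − 155·55 = -6775.
∂h/∂x = [(-0.05)·25 − (-0.06)·55] / -6775 = -0.0003026
∂h/∂y = [70·(-0.06) − 155·(-0.05)] / -6775 = -0.0005240
|∇h| = √(-0.0003026² + -0.0005240²) = 0.0006051
Seepage velocity v = K·i/n = 500.0 × 0.0006051 / 0.34 = 0.8899 m/day.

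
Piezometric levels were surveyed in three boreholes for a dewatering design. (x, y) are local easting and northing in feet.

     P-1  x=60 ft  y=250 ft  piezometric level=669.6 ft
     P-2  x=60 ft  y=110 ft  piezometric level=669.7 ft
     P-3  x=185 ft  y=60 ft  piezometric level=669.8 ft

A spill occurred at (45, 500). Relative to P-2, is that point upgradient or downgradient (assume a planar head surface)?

downgradient

With h = a·x + b·y + c and P-1 as origin, the differences give:
  0·a + (-140)·b = +0.1
  125·a + (-190)·b = +0.2
Eliminate b (×(-190) and ×(-140), subtract): 17500·a = 9.00 → a = ∂h/∂x = +0.0005143
Back-substitute: b = ∂h/∂y = -0.0007143.
Head at (45, 500) = 669.6 + (+0.0005143)·(-15) + (-0.0007143)·(250) = 669.41 ft.
That is lower than the 669.7 ft at P-2, so the point is downgradient.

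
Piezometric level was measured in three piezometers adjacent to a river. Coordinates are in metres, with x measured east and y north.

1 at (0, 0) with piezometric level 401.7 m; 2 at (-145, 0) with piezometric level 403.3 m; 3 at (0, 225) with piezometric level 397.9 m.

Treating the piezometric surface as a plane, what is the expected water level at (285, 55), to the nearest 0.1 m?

397.6 m

∂h/∂x = (403.3 − 401.7) / (-145 − 0) = -0.01103
∂h/∂y = (397.9 − 401.7) / (225 − 0) = -0.01689
h(285, 55) = 401.7 + (-0.01103)·(285) + (-0.01689)·(55) = 401.7 -3.145 -0.929 = 397.626 m.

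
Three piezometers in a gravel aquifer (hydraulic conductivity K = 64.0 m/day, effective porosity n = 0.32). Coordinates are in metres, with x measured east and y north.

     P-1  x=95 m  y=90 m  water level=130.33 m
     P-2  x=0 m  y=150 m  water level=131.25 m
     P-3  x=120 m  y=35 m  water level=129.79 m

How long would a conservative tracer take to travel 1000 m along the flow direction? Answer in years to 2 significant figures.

With h = a·x + b·y + c and P-1 as origin, the differences give:
  (-95)·a + 60·b = +0.92
  25·a + (-55)·b = -0.54
Eliminate b (×(-55) and ×60, subtract): 3725·a = -18.200 → a = ∂h/∂x = -0.004886
Back-substitute: b = ∂h/∂y = +0.007597.
|∇h| = √(-0.004886² + 0.007597²) = 0.009033
Seepage velocity v = K·i/n = 64.0 × 0.009033 / 0.32 = 1.807 m/day.
t = 1000 / 1.807 = 553.4 days = 1.52 years.

1.5 years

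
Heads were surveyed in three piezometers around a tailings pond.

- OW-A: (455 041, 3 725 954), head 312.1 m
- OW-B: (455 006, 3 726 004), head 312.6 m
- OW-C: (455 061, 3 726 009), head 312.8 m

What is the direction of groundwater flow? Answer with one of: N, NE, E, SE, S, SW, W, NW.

S

With h = a·x + b·y + c and OW-A as origin, the differences give:
  (-35)·a + 50·b = +0.5
  20·a + 55·b = +0.7
Eliminate b (×55 and ×50, subtract): -2925·a = -7.50 → a = ∂h/∂x = +0.002564
Back-substitute: b = ∂h/∂y = +0.01179.
Flow = −∇h = (-0.002564 east, -0.01179 north), which points south.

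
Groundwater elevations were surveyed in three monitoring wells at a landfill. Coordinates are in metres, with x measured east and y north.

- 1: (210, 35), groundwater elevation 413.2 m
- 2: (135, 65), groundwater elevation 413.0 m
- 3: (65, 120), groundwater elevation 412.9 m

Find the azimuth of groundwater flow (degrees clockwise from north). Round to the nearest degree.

231°

Differences from 1: to 2 (Δx, Δy, Δh) = (-75, 30, -0.2); to 3 = (-145, 85, -0.3).
Solve a·Δx + b·Δy = Δh: det = (-75)·85 − (-145)·30 = -2025.
∂h/∂x = [(-0.2)·85 − (-0.3)·30] / -2025 = +0.003951
∂h/∂y = [(-75)·(-0.3) − (-145)·(-0.2)] / -2025 = +0.003210
Flow direction (−∇h) has components (-0.003951 E, -0.003210 N).
Azimuth = atan2(E, N) = atan2(-0.003951, -0.003210) = 230.9° ≈ 231°.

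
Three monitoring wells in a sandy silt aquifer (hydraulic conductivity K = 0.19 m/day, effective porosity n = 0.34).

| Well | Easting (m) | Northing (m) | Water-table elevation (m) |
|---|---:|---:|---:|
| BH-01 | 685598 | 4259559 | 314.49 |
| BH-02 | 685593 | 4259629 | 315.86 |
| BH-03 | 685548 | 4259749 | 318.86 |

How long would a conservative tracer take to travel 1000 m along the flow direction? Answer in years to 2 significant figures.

With h = a·x + b·y + c and BH-01 as origin, the differences give:
  (-5)·a + 70·b = +1.37
  (-50)·a + 190·b = +4.37
Eliminate b (×190 and ×70, subtract): 2550·a = -45.600 → a = ∂h/∂x = -0.01788
Back-substitute: b = ∂h/∂y = +0.01829.
|∇h| = √(-0.01788² + 0.01829²) = 0.02558
Seepage velocity v = K·i/n = 0.19 × 0.02558 / 0.34 = 0.01429 m/day.
t = 1000 / 0.01429 = 6.998e+04 days = 192 years.

190 years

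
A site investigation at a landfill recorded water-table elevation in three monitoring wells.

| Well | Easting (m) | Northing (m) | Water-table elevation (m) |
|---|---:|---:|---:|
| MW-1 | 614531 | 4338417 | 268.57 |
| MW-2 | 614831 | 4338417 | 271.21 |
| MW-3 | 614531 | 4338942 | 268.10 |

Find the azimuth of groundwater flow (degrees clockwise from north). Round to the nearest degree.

∂h/∂x = (271.21 − 268.57) / (614831 − 614531) = +0.008800
∂h/∂y = (268.10 − 268.57) / (4338942 − 4338417) = -0.0008952
Flow direction (−∇h) has components (-0.008800 E, +0.0008952 N).
Azimuth = atan2(E, N) = atan2(-0.008800, +0.0008952) = 275.8° ≈ 276°.

276°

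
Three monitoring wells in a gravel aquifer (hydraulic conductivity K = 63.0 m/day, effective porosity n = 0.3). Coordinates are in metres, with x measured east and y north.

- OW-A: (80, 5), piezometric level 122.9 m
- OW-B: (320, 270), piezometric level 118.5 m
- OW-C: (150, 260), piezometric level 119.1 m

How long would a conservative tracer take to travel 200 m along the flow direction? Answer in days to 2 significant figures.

Differences from OW-A: to OW-B (Δx, Δy, Δh) = (240, 265, -4.4); to OW-C = (70, 255, -3.8).
Solve a·Δx + b·Δy = Δh: det = 240·255 − 70·265 = 42650.
∂h/∂x = [(-4.4)·255 − (-3.8)·265] / 42650 = -0.002696
∂h/∂y = [240·(-3.8) − 70·(-4.4)] / 42650 = -0.01416
|∇h| = √(-0.002696² + -0.01416²) = 0.01441
Seepage velocity v = K·i/n = 63.0 × 0.01441 / 0.3 = 3.026 m/day.
t = 200 / 3.026 = 66.09 days.

66 days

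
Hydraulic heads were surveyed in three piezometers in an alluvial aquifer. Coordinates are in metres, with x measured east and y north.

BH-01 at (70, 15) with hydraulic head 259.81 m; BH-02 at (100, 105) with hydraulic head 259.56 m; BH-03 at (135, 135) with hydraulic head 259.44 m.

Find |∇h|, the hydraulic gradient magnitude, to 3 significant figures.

0.00272

Three-point gradient (reference BH-01): Δ to BH-02 = (30, 90, -0.25), Δ to BH-03 = (65, 120, -0.37).
∂h/∂x = -0.001467, ∂h/∂y = -0.002289 (det = -2250).
|∇h| = √(-0.001467² + -0.002289²) = 0.002719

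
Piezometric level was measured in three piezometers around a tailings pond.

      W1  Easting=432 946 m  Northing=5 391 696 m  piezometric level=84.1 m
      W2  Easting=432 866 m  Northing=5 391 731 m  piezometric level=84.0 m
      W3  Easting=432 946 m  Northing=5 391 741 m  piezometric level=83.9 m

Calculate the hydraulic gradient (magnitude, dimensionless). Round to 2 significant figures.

0.0045

Three-point gradient (reference W1): Δ to W2 = (-80, 35, -0.1), Δ to W3 = (0, 45, -0.2).
∂h/∂x = -0.0006944, ∂h/∂y = -0.004444 (det = -3600).
|∇h| = √(-0.0006944² + -0.004444²) = 0.004498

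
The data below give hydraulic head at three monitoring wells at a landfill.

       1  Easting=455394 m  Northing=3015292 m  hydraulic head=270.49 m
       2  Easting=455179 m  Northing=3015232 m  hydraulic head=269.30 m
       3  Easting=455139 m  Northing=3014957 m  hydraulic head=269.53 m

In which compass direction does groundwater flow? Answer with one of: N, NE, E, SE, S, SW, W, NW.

W

With h = a·x + b·y + c and 1 as origin, the differences give:
  (-215)·a + (-60)·b = -1.19
  (-255)·a + (-335)·b = -0.96
Eliminate b (×(-335) and ×(-60), subtract): 56725·a = 341.050 → a = ∂h/∂x = +0.006012
Back-substitute: b = ∂h/∂y = -0.001711.
Flow = −∇h = (-0.006012 east, +0.001711 north), which points west.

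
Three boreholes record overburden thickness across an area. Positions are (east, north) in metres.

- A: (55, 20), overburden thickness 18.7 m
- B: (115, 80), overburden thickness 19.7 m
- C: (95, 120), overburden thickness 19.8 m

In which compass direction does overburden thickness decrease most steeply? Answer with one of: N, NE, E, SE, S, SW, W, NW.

Differences from A: to B (Δx, Δy, Δh) = (60, 60, +1.0); to C = (40, 100, +1.1).
Solve a·Δx + b·Δy = Δd: det = 60·100 − 40·60 = 3600.
∂d/∂x = [(+1.0)·100 − (+1.1)·60] / 3600 = +0.009444
∂d/∂y = [60·(+1.1) − 40·(+1.0)] / 3600 = +0.007222
Steepest decrease is along −∇f = (-0.009444 E, -0.007222 N) → southwest.

SW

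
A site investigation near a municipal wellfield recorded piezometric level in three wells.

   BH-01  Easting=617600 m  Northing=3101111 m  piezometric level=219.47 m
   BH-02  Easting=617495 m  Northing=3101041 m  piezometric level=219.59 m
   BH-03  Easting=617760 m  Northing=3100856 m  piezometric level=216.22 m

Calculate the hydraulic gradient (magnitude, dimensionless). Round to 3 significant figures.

0.0109

Three-point gradient (reference BH-01): Δ to BH-02 = (-105, -70, +0.12), Δ to BH-03 = (160, -255, -3.25).
∂h/∂x = -0.006797, ∂h/∂y = +0.008481 (det = 37975).
|∇h| = √(-0.006797² + 0.008481²) = 0.01087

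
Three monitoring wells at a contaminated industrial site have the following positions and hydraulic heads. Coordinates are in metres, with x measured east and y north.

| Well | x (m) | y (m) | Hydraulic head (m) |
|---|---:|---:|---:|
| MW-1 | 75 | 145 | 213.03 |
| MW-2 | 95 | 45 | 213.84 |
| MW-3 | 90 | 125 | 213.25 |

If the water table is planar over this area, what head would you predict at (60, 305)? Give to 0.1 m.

Differences from MW-1: to MW-2 (Δx, Δy, Δh) = (20, -100, +0.81); to MW-3 = (15, -20, +0.22).
Solve a·Δx + b·Δy = Δh: det = 20·(-20) − 15·(-100) = 1100.
∂h/∂x = [(+0.81)·(-20) − (+0.22)·(-100)] / 1100 = +0.005273
∂h/∂y = [20·(+0.22) − 15·(+0.81)] / 1100 = -0.007045
h(60, 305) = 213.03 + (+0.005273)·(-15) + (-0.007045)·(160) = 213.03 -0.079 -1.127 = 211.824 m.

211.8 m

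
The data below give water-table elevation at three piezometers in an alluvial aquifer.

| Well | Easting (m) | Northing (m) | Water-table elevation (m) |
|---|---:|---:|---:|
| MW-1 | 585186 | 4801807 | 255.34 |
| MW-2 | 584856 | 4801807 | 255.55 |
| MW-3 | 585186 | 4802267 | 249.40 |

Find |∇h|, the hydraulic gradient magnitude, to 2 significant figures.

0.013

∂h/∂x = (255.55 − 255.34) / (584856 − 585186) = -0.0006364
∂h/∂y = (249.40 − 255.34) / (4802267 − 4801807) = -0.01291
|∇h| = √(-0.0006364² + -0.01291²) = 0.01293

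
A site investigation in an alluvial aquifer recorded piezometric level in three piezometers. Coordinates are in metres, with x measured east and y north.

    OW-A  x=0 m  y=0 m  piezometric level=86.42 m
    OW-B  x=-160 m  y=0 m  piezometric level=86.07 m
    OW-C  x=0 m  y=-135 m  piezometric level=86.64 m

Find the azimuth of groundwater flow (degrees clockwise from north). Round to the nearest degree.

307°

∂h/∂x = (86.07 − 86.42) / (-160 − 0) = +0.002188
∂h/∂y = (86.64 − 86.42) / (-135 − 0) = -0.001630
Flow direction (−∇h) has components (-0.002188 E, +0.001630 N).
Azimuth = atan2(E, N) = atan2(-0.002188, +0.001630) = 306.7° ≈ 307°.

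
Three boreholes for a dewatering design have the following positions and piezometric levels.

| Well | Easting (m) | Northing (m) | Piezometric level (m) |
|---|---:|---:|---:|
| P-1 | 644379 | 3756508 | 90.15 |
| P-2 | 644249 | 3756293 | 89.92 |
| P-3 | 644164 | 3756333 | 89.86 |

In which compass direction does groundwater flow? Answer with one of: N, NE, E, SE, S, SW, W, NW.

SW

With h = a·x + b·y + c and P-1 as origin, the differences give:
  (-130)·a + (-215)·b = -0.23
  (-215)·a + (-175)·b = -0.29
Eliminate b (×(-175) and ×(-215), subtract): -23475·a = -22.100 → a = ∂h/∂x = +0.0009414
Back-substitute: b = ∂h/∂y = +0.0005005.
Flow = −∇h = (-0.0009414 east, -0.0005005 north), which points southwest.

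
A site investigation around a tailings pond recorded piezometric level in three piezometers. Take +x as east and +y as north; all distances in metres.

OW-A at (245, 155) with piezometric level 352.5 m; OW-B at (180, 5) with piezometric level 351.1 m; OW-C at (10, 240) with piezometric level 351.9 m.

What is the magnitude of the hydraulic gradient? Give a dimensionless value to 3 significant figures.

Taking OW-A as reference: OW-B−OW-A = (-65, -150, -1.4); OW-C−OW-A = (-235, 85, -0.6).
Solve a·Δx + b·Δy = Δh: det = (-65)·85 − (-235)·(-150) = -40775.
∂h/∂x = [(-1.4)·85 − (-0.6)·(-150)] / -40775 = +0.005126
∂h/∂y = [(-65)·(-0.6) − (-235)·(-1.4)] / -40775 = +0.007112
|∇h| = √(0.005126² + 0.007112²) = 0.008767

0.00877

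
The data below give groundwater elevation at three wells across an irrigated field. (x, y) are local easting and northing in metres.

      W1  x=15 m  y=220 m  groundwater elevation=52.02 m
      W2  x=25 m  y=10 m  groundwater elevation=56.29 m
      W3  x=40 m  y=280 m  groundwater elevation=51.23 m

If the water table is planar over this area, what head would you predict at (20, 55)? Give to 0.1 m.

55.3 m

Three-point gradient (reference W1): Δ to W2 = (10, -210, +4.27), Δ to W3 = (25, 60, -0.79).
∂h/∂x = +0.01544, ∂h/∂y = -0.01960 (det = 5850).
h(20, 55) = 52.02 + (+0.01544)·(5) + (-0.01960)·(-165) = 52.02 +0.077 +3.234 = 55.331 m.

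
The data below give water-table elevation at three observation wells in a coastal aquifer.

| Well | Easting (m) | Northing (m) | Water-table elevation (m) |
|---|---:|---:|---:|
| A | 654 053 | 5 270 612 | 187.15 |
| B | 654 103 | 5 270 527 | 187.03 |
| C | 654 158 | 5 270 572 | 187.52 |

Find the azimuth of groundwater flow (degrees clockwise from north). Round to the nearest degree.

Differences from A: to B (Δx, Δy, Δh) = (50, -85, -0.12); to C = (105, -40, +0.37).
Determinant of the coordinate differences = 50·(-40) − 105·(-85) = 6925.
∂h/∂x = [(-0.12)·(-40) − (+0.37)·(-85)] / 6925 = +0.005235
∂h/∂y = [50·(+0.37) − 105·(-0.12)] / 6925 = +0.004491
Flow direction (−∇h) has components (-0.005235 E, -0.004491 N).
Azimuth = atan2(E, N) = atan2(-0.005235, -0.004491) = 229.4° ≈ 229°.

229°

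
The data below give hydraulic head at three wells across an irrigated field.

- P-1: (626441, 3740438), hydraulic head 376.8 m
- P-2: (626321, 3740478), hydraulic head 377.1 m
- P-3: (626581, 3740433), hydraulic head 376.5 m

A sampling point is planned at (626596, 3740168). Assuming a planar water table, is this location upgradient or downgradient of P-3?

downgradient

Taking P-1 as reference: P-2−P-1 = (-120, 40, +0.3); P-3−P-1 = (140, -5, -0.3).
Determinant of the coordinate differences = (-120)·(-5) − 140·40 = -5000.
∂h/∂x = [(+0.3)·(-5) − (-0.3)·40] / -5000 = -0.002100
∂h/∂y = [(-120)·(-0.3) − 140·(+0.3)] / -5000 = +0.001200
Head at (626596, 3740168) = 376.8 + (-0.002100)·(155) + (+0.001200)·(-270) = 376.15 m.
That is lower than the 376.5 m at P-3, so the point is downgradient.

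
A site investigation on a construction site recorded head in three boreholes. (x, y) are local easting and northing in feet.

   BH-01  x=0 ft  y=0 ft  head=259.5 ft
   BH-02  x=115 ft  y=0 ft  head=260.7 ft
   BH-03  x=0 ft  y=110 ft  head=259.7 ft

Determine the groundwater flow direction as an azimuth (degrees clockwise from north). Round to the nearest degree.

∂h/∂x = (260.7 − 259.5) / (115 − 0) = +0.01043
∂h/∂y = (259.7 − 259.5) / (110 − 0) = +0.001818
Flow direction (−∇h) has components (-0.01043 E, -0.001818 N).
Azimuth = atan2(E, N) = atan2(-0.01043, -0.001818) = 260.1° ≈ 260°.

260°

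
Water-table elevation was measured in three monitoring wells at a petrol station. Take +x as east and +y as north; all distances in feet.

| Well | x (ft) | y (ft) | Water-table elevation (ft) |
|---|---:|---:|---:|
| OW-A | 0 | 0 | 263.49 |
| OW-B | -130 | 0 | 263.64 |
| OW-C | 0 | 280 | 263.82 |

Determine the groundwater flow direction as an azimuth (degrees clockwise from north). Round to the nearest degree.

136°

∂h/∂x = (263.64 − 263.49) / (-130 − 0) = -0.001154
∂h/∂y = (263.82 − 263.49) / (280 − 0) = +0.001179
Flow direction (−∇h) has components (+0.001154 E, -0.001179 N).
Azimuth = atan2(E, N) = atan2(+0.001154, -0.001179) = 135.6° ≈ 136°.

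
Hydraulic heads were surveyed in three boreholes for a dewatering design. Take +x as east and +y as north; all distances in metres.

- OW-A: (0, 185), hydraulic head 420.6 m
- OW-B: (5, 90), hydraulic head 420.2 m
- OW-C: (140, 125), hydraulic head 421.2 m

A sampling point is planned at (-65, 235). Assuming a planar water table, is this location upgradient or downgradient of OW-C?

With h = a·x + b·y + c and OW-A as origin, the differences give:
  5·a + (-95)·b = -0.4
  140·a + (-60)·b = +0.6
Eliminate b (×(-60) and ×(-95), subtract): 13000·a = 81.00 → a = ∂h/∂x = +0.006231
Back-substitute: b = ∂h/∂y = +0.004538.
Head at (-65, 235) = 420.6 + (+0.006231)·(-65) + (+0.004538)·(50) = 420.42 m.
That is lower than the 421.2 m at OW-C, so the point is downgradient.

downgradient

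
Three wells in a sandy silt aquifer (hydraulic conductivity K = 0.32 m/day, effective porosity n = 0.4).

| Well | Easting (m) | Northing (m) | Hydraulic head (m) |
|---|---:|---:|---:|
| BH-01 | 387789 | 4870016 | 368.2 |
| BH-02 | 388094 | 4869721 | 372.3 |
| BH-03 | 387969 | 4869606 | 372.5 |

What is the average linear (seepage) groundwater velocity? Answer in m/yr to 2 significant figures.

2.9 m/yr

With h = a·x + b·y + c and BH-01 as origin, the differences give:
  305·a + (-295)·b = +4.1
  180·a + (-410)·b = +4.3
Eliminate b (×(-410) and ×(-295), subtract): -71950·a = -412.50 → a = ∂h/∂x = +0.005733
Back-substitute: b = ∂h/∂y = -0.007971.
|∇h| = √(0.005733² + -0.007971²) = 0.009819
Seepage velocity v = K·i/n = 0.32 × 0.009819 / 0.4 = 0.007855 m/day = 2.869 m/yr.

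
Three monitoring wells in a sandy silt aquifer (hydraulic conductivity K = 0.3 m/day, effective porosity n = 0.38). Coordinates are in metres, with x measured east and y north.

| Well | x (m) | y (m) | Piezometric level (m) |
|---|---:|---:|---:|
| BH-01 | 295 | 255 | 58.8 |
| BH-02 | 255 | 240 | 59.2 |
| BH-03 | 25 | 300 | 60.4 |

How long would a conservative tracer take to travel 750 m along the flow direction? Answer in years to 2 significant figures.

With h = a·x + b·y + c and BH-01 as origin, the differences give:
  (-40)·a + (-15)·b = +0.4
  (-270)·a + 45·b = +1.6
Eliminate b (×45 and ×(-15), subtract): -5850·a = 42.00 → a = ∂h/∂x = -0.007179
Back-substitute: b = ∂h/∂y = -0.007521.
|∇h| = √(-0.007179² + -0.007521²) = 0.0104
Seepage velocity v = K·i/n = 0.3 × 0.0104 / 0.38 = 0.008211 m/day.
t = 750 / 0.008211 = 9.134e+04 days = 250 years.

250 years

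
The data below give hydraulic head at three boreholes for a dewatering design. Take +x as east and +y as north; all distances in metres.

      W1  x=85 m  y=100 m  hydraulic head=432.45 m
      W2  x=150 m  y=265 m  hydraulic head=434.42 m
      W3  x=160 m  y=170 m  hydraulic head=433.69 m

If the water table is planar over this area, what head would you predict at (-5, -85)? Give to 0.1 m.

430.1 m

Three-point gradient (reference W1): Δ to W2 = (65, 165, +1.97), Δ to W3 = (75, 70, +1.24).
∂h/∂x = +0.008524, ∂h/∂y = +0.008581 (det = -7825).
h(-5, -85) = 432.45 + (+0.008524)·(-90) + (+0.008581)·(-185) = 432.45 -0.767 -1.588 = 430.095 m.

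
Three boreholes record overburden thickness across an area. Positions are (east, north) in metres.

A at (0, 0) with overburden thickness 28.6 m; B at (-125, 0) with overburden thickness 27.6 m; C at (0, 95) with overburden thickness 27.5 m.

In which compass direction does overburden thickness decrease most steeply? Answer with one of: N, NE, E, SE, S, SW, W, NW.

∂d/∂x = (27.6 − 28.6) / (-125 − 0) = +0.008000
∂d/∂y = (27.5 − 28.6) / (95 − 0) = -0.01158
Steepest decrease is along −∇f = (-0.008000 E, +0.01158 N) → northwest.

NW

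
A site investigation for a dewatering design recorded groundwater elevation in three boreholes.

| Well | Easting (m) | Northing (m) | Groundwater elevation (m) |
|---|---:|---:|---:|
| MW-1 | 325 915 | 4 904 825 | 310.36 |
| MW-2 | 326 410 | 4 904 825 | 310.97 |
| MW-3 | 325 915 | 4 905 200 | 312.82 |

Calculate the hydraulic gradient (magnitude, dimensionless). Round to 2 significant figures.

0.0067

∂h/∂x = (310.97 − 310.36) / (326410 − 325915) = +0.001232
∂h/∂y = (312.82 − 310.36) / (4905200 − 4904825) = +0.006560
|∇h| = √(0.001232² + 0.006560²) = 0.006675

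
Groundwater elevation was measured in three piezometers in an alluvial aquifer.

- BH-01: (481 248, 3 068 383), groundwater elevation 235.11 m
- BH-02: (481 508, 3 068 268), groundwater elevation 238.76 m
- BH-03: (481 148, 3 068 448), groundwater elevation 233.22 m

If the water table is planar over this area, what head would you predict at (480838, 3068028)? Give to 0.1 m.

241.9 m

Differences from BH-01: to BH-02 (Δx, Δy, Δh) = (260, -115, +3.65); to BH-03 = (-100, 65, -1.89).
Solve a·Δx + b·Δy = Δh: det = 260·65 − (-100)·(-115) = 5400.
∂h/∂x = [(+3.65)·65 − (-1.89)·(-115)] / 5400 = +0.003685
∂h/∂y = [260·(-1.89) − (-100)·(+3.65)] / 5400 = -0.02341
h(480838, 3068028) = 235.11 + (+0.003685)·(-410) + (-0.02341)·(-355) = 235.11 -1.511 +8.310 = 241.909 m.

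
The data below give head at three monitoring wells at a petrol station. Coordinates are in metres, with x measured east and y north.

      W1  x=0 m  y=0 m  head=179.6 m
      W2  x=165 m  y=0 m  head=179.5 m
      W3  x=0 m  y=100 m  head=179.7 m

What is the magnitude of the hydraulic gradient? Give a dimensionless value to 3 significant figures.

∂h/∂x = (179.5 − 179.6) / (165 − 0) = -0.0006061
∂h/∂y = (179.7 − 179.6) / (100 − 0) = +0.0010000
|∇h| = √(-0.0006061² + 0.0010000²) = 0.001169

0.00117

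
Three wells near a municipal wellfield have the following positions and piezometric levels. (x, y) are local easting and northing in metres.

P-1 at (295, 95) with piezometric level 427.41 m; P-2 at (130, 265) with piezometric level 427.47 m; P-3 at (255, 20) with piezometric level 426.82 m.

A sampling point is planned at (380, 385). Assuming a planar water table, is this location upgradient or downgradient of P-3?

upgradient

Differences from P-1: to P-2 (Δx, Δy, Δh) = (-165, 170, +0.06); to P-3 = (-40, -75, -0.59).
Determinant of the coordinate differences = (-165)·(-75) − (-40)·170 = 19175.
∂h/∂x = [(+0.06)·(-75) − (-0.59)·170] / 19175 = +0.004996
∂h/∂y = [(-165)·(-0.59) − (-40)·(+0.06)] / 19175 = +0.005202
Head at (380, 385) = 427.41 + (+0.004996)·(85) + (+0.005202)·(290) = 429.34 m.
That is higher than the 426.82 m at P-3, so the point is upgradient.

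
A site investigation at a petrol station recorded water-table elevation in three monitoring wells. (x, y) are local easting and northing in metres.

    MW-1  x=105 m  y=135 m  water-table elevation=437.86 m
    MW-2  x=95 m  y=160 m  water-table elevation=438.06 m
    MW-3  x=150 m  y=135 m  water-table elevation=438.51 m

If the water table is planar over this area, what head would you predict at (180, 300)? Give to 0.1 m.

Taking MW-1 as reference: MW-2−MW-1 = (-10, 25, +0.20); MW-3−MW-1 = (45, 0, +0.65).
Determinant of the coordinate differences = (-10)·0 − 45·25 = -1125.
∂h/∂x = [(+0.20)·0 − (+0.65)·25] / -1125 = +0.01444
∂h/∂y = [(-10)·(+0.65) − 45·(+0.20)] / -1125 = +0.01378
h(180, 300) = 437.86 + (+0.01444)·(75) + (+0.01378)·(165) = 437.86 +1.083 +2.273 = 441.217 m.

441.2 m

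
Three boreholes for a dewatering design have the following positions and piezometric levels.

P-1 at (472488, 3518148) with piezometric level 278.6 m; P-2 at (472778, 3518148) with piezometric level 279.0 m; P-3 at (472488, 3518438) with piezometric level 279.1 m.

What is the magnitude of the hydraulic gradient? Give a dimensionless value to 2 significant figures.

0.0022

∂h/∂x = (279.0 − 278.6) / (472778 − 472488) = +0.001379
∂h/∂y = (279.1 − 278.6) / (3518438 − 3518148) = +0.001724
|∇h| = √(0.001379² + 0.001724²) = 0.002208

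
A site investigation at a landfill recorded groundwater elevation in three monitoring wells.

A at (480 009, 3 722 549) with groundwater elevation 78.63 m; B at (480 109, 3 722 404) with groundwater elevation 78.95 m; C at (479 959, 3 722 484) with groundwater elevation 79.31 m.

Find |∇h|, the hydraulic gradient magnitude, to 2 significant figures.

0.0083

Differences from A: to B (Δx, Δy, Δh) = (100, -145, +0.32); to C = (-50, -65, +0.68).
Solve a·Δx + b·Δy = Δh: det = 100·(-65) − (-50)·(-145) = -13750.
∂h/∂x = [(+0.32)·(-65) − (+0.68)·(-145)] / -13750 = -0.005658
∂h/∂y = [100·(+0.68) − (-50)·(+0.32)] / -13750 = -0.006109
|∇h| = √(-0.005658² + -0.006109²) = 0.008327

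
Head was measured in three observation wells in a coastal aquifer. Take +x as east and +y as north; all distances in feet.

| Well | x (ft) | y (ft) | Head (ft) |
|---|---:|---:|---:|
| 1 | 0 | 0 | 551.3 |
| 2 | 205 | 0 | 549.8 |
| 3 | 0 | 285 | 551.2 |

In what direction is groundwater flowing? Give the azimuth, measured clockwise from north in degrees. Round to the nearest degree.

∂h/∂x = (549.8 − 551.3) / (205 − 0) = -0.007317
∂h/∂y = (551.2 − 551.3) / (285 − 0) = -0.0003509
Flow direction (−∇h) has components (+0.007317 E, +0.0003509 N).
Azimuth = atan2(E, N) = atan2(+0.007317, +0.0003509) = 87.3° ≈ 087°.

087°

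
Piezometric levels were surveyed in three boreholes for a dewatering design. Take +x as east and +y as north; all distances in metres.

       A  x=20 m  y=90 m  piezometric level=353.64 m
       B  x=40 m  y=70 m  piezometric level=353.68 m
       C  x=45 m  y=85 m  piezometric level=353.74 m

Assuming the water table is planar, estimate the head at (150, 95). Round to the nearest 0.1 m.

Differences from A: to B (Δx, Δy, Δh) = (20, -20, +0.04); to C = (25, -5, +0.10).
Solve a·Δx + b·Δy = Δh: det = 20·(-5) − 25·(-20) = 400.
∂h/∂x = [(+0.04)·(-5) − (+0.10)·(-20)] / 400 = +0.004500
∂h/∂y = [20·(+0.10) − 25·(+0.04)] / 400 = +0.002500
h(150, 95) = 353.64 + (+0.004500)·(130) + (+0.002500)·(5) = 353.64 +0.585 +0.012 = 354.238 m.

354.2 m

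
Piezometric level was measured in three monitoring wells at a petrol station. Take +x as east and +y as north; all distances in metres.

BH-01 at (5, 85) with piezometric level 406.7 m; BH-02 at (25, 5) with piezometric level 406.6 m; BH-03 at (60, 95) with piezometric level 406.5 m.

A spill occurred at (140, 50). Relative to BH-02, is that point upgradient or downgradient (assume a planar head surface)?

downgradient

With h = a·x + b·y + c and BH-01 as origin, the differences give:
  20·a + (-80)·b = -0.1
  55·a + 10·b = -0.2
Eliminate b (×10 and ×(-80), subtract): 4600·a = -17.00 → a = ∂h/∂x = -0.003696
Back-substitute: b = ∂h/∂y = +0.0003261.
Head at (140, 50) = 406.7 + (-0.003696)·(135) + (+0.0003261)·(-35) = 406.19 m.
That is lower than the 406.6 m at BH-02, so the point is downgradient.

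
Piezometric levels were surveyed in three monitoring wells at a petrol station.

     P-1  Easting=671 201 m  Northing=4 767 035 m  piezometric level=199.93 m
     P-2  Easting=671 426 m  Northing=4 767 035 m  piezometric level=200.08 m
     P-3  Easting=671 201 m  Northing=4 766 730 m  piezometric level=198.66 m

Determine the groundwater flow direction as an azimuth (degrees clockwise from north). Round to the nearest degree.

∂h/∂x = (200.08 − 199.93) / (671426 − 671201) = +0.0006667
∂h/∂y = (198.66 − 199.93) / (4766730 − 4767035) = +0.004164
Flow direction (−∇h) has components (-0.0006667 E, -0.004164 N).
Azimuth = atan2(E, N) = atan2(-0.0006667, -0.004164) = 189.1° ≈ 189°.

189°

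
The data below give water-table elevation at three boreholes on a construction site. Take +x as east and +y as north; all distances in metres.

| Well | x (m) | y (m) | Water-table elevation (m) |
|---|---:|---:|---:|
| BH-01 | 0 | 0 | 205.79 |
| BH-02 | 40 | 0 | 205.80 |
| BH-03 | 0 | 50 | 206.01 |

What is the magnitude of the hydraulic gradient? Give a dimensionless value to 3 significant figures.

∂h/∂x = (205.80 − 205.79) / (40 − 0) = +0.0002500
∂h/∂y = (206.01 − 205.79) / (50 − 0) = +0.004400
|∇h| = √(0.0002500² + 0.004400²) = 0.004407

0.00441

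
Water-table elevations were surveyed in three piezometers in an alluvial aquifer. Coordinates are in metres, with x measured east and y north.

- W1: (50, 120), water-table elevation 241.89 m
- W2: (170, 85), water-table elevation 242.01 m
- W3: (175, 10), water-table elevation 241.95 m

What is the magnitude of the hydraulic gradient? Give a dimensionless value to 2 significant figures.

0.0015

Taking W1 as reference: W2−W1 = (120, -35, +0.12); W3−W1 = (125, -110, +0.06).
Solve a·Δx + b·Δy = Δh: det = 120·(-110) − 125·(-35) = -8825.
∂h/∂x = [(+0.12)·(-110) − (+0.06)·(-35)] / -8825 = +0.001258
∂h/∂y = [120·(+0.06) − 125·(+0.12)] / -8825 = +0.0008839
|∇h| = √(0.001258² + 0.0008839²) = 0.001537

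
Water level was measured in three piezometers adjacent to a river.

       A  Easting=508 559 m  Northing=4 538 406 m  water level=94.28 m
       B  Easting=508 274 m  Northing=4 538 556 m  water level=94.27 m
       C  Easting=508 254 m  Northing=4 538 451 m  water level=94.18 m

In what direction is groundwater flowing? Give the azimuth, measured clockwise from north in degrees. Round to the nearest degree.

210°

Taking A as reference: B−A = (-285, 150, -0.01); C−A = (-305, 45, -0.10).
Solve a·Δx + b·Δy = Δh: det = (-285)·45 − (-305)·150 = 32925.
∂h/∂x = [(-0.01)·45 − (-0.10)·150] / 32925 = +0.0004419
∂h/∂y = [(-285)·(-0.10) − (-305)·(-0.01)] / 32925 = +0.0007730
Flow direction (−∇h) has components (-0.0004419 E, -0.0007730 N).
Azimuth = atan2(E, N) = atan2(-0.0004419, -0.0007730) = 209.8° ≈ 210°.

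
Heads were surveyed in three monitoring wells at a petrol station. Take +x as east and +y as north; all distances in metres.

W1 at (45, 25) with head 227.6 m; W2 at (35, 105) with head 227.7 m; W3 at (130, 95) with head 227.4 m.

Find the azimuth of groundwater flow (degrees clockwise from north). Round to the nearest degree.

Taking W1 as reference: W2−W1 = (-10, 80, +0.1); W3−W1 = (85, 70, -0.2).
Solve a·Δx + b·Δy = Δh: det = (-10)·70 − 85·80 = -7500.
∂h/∂x = [(+0.1)·70 − (-0.2)·80] / -7500 = -0.003067
∂h/∂y = [(-10)·(-0.2) − 85·(+0.1)] / -7500 = +0.0008667
Flow direction (−∇h) has components (+0.003067 E, -0.0008667 N).
Azimuth = atan2(E, N) = atan2(+0.003067, -0.0008667) = 105.8° ≈ 106°.

106°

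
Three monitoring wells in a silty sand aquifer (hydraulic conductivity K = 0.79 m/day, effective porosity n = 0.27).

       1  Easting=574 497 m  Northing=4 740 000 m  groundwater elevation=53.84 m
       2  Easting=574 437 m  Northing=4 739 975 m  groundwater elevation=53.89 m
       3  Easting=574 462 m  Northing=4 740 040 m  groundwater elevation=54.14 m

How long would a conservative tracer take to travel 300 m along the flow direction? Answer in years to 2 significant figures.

Three-point gradient (reference 1): Δ to 2 = (-60, -25, +0.05), Δ to 3 = (-35, 40, +0.30).
∂h/∂x = -0.002901, ∂h/∂y = +0.004962 (det = -3275).
|∇h| = √(-0.002901² + 0.004962²) = 0.005748
Seepage velocity v = K·i/n = 0.79 × 0.005748 / 0.27 = 0.01682 m/day.
t = 300 / 0.01682 = 1.784e+04 days = 48.8 years.

49 years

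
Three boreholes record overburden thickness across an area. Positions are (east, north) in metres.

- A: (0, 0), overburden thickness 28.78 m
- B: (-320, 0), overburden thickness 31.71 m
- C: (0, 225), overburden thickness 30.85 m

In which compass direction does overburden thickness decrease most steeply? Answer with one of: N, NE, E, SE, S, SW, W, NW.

∂d/∂x = (31.71 − 28.78) / (-320 − 0) = -0.009156
∂d/∂y = (30.85 − 28.78) / (225 − 0) = +0.009200
Steepest decrease is along −∇f = (+0.009156 E, -0.009200 N) → southeast.

SE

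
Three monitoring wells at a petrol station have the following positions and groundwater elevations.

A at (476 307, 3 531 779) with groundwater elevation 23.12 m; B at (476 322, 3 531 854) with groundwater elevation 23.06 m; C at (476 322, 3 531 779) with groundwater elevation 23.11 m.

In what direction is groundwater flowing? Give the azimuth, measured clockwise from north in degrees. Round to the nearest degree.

With h = a·x + b·y + c and A as origin, the differences give:
  15·a + 75·b = -0.06
  15·a + 0·b = -0.01
Eliminate b (×0 and ×75, subtract): -1125·a = 0.750 → a = ∂h/∂x = -0.0006667
Back-substitute: b = ∂h/∂y = -0.0006667.
Flow direction (−∇h) has components (+0.0006667 E, +0.0006667 N).
Azimuth = atan2(E, N) = atan2(+0.0006667, +0.0006667) = 45.0° ≈ 045°.

045°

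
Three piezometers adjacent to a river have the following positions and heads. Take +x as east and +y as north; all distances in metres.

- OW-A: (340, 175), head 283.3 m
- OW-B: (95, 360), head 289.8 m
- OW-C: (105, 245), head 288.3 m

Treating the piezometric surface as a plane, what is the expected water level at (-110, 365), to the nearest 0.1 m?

293.5 m

Differences from OW-A: to OW-B (Δx, Δy, Δh) = (-245, 185, +6.5); to OW-C = (-235, 70, +5.0).
Determinant of the coordinate differences = (-245)·70 − (-235)·185 = 26325.
∂h/∂x = [(+6.5)·70 − (+5.0)·185] / 26325 = -0.01785
∂h/∂y = [(-245)·(+5.0) − (-235)·(+6.5)] / 26325 = +0.01149
h(-110, 365) = 283.3 + (-0.01785)·(-450) + (+0.01149)·(190) = 283.3 +8.034 +2.183 = 293.517 m.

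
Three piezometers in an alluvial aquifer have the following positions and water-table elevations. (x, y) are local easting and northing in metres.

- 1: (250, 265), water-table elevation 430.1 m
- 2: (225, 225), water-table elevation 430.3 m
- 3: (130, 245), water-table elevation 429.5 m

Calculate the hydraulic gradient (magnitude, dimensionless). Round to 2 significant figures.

0.011

Three-point gradient (reference 1): Δ to 2 = (-25, -40, +0.2), Δ to 3 = (-120, -20, -0.6).
∂h/∂x = +0.006512, ∂h/∂y = -0.009070 (det = -4300).
|∇h| = √(0.006512² + -0.009070²) = 0.01117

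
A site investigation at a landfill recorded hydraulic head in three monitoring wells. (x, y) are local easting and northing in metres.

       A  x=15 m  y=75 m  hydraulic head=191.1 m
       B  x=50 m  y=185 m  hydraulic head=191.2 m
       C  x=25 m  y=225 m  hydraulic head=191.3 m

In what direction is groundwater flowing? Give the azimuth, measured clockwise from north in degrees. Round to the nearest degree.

131°

With h = a·x + b·y + c and A as origin, the differences give:
  35·a + 110·b = +0.1
  10·a + 150·b = +0.2
Eliminate b (×150 and ×110, subtract): 4150·a = -7.00 → a = ∂h/∂x = -0.001687
Back-substitute: b = ∂h/∂y = +0.001446.
Flow direction (−∇h) has components (+0.001687 E, -0.001446 N).
Azimuth = atan2(E, N) = atan2(+0.001687, -0.001446) = 130.6° ≈ 131°.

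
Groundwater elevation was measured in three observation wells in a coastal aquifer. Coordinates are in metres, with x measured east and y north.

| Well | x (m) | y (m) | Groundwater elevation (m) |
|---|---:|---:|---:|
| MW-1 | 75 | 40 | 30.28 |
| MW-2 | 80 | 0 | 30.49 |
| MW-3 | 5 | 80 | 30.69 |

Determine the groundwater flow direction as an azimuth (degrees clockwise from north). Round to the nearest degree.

With h = a·x + b·y + c and MW-1 as origin, the differences give:
  5·a + (-40)·b = +0.21
  (-70)·a + 40·b = +0.41
Eliminate b (×40 and ×(-40), subtract): -2600·a = 24.800 → a = ∂h/∂x = -0.009538
Back-substitute: b = ∂h/∂y = -0.006442.
Flow direction (−∇h) has components (+0.009538 E, +0.006442 N).
Azimuth = atan2(E, N) = atan2(+0.009538, +0.006442) = 56.0° ≈ 056°.

056°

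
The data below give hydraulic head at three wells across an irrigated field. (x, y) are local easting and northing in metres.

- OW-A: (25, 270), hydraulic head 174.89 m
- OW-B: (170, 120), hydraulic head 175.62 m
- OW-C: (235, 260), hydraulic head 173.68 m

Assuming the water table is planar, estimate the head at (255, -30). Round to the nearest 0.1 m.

176.7 m

Taking OW-A as reference: OW-B−OW-A = (145, -150, +0.73); OW-C−OW-A = (210, -10, -1.21).
Determinant of the coordinate differences = 145·(-10) − 210·(-150) = 30050.
∂h/∂x = [(+0.73)·(-10) − (-1.21)·(-150)] / 30050 = -0.006283
∂h/∂y = [145·(-1.21) − 210·(+0.73)] / 30050 = -0.01094
h(255, -30) = 174.89 + (-0.006283)·(230) + (-0.01094)·(-300) = 174.89 -1.445 +3.282 = 176.727 m.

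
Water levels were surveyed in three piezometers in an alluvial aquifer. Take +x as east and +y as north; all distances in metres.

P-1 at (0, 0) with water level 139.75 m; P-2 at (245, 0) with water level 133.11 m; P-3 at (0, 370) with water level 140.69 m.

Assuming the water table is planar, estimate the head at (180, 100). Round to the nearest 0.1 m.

∂h/∂x = (133.11 − 139.75) / (245 − 0) = -0.02710
∂h/∂y = (140.69 − 139.75) / (370 − 0) = +0.002541
h(180, 100) = 139.75 + (-0.02710)·(180) + (+0.002541)·(100) = 139.75 -4.878 +0.254 = 135.126 m.

135.1 m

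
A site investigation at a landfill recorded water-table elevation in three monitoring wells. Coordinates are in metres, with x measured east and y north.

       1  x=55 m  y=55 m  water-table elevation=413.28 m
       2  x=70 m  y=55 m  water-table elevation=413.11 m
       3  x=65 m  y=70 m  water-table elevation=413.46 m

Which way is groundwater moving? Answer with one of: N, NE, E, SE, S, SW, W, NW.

With h = a·x + b·y + c and 1 as origin, the differences give:
  15·a + 0·b = -0.17
  10·a + 15·b = +0.18
Eliminate b (×15 and ×0, subtract): 225·a = -2.550 → a = ∂h/∂x = -0.01133
Back-substitute: b = ∂h/∂y = +0.01956.
Flow = −∇h = (+0.01133 east, -0.01956 north), which points southeast.

SE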